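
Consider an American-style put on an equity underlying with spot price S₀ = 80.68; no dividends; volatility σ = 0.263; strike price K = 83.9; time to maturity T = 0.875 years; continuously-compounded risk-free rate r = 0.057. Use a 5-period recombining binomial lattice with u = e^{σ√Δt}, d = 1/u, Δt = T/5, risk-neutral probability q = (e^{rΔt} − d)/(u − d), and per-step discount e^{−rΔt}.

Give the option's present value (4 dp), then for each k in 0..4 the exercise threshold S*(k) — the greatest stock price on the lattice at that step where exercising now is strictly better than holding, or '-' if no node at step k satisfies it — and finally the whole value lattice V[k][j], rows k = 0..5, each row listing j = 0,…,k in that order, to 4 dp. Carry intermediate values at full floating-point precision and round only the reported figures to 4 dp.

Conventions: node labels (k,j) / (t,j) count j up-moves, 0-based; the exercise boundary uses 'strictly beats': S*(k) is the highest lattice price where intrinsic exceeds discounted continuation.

Δt=0.17500  u=1.11630  d=0.89582  q=0.51799  discount=0.99007
step 5 (expiry): payoffs max(K−S,0) = 37.3565 25.9009 11.6256 0.0000 0.0000 0.0000
step 4: (k=4,j=0): S=51.9565, K−S=31.9435, hold=31.1107 ⇒ V=31.9435 exercise | (k=4,j=1): S=64.7445, K−S=19.1555, hold=18.3227 ⇒ V=19.1555 exercise | (k=4,j=2): S=80.6800, K−S=3.2200, hold=5.5480 ⇒ V=5.5480 continue | (k=4,j=3): S=100.5377, K−S=0.0000, hold=0.0000 ⇒ V=0.0000 continue | (k=4,j=4): S=125.2828, K−S=0.0000, hold=0.0000 ⇒ V=0.0000 continue  boundary S*=64.7445
step 3: (k=3,j=0): S=57.9991, K−S=25.9009, hold=25.0681 ⇒ V=25.9009 exercise | (k=3,j=1): S=72.2744, K−S=11.6256, hold=11.9868 ⇒ V=11.9868 continue | (k=3,j=2): S=90.0632, K−S=0.0000, hold=2.6477 ⇒ V=2.6477 continue | (k=3,j=3): S=112.2303, K−S=0.0000, hold=0.0000 ⇒ V=0.0000 continue  boundary S*=57.9991
step 2: (k=2,j=0): S=64.7445, K−S=19.1555, hold=18.5080 ⇒ V=19.1555 exercise | (k=2,j=1): S=80.6800, K−S=3.2200, hold=7.0783 ⇒ V=7.0783 continue | (k=2,j=2): S=100.5377, K−S=0.0000, hold=1.2635 ⇒ V=1.2635 continue  boundary S*=64.7445
step 1: (k=1,j=0): S=72.2744, K−S=11.6256, hold=12.7716 ⇒ V=12.7716 continue | (k=1,j=1): S=90.0632, K−S=0.0000, hold=4.0259 ⇒ V=4.0259 continue  boundary S*=-
step 0: (k=0,j=0): S=80.6800, K−S=3.2200, hold=8.1596 ⇒ V=8.1596 continue  boundary S*=-

price = 8.1596
boundary = - - 64.7445 57.9991 64.7445
tree:
8.1596
12.7716 4.0259
19.1555 7.0783 1.2635
25.9009 11.9868 2.6477 0.0000
31.9435 19.1555 5.5480 0.0000 0.0000
37.3565 25.9009 11.6256 0.0000 0.0000 0.0000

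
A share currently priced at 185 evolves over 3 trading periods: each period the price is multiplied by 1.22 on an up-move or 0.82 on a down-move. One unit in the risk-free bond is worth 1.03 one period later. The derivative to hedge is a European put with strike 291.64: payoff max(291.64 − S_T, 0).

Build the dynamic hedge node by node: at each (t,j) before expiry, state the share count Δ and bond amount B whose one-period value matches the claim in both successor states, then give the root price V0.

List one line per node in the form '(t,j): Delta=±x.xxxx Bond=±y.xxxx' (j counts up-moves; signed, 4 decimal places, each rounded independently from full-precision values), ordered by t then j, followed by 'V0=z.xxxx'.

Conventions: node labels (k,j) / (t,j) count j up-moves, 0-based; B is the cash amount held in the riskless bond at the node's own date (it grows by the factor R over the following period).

Since d<R<u, set p* = (R−d)/(u−d) = 0.5250; price each node as the discounted p*-expectation of its children.
Terminal payoffs: V(3,0)=189.6369, V(3,1)=139.8793, V(3,2)=65.8497, V(3,3)=0.0000
  t=2,j=0: stock 124.3940 → up 151.7607 (V=139.8793), down 102.0031 (V=189.6369). Price 158.7516; hedge Δ=-1.0000, bond B=283.1456.
  t=2,j=1: stock 185.0740 → up 225.7903 (V=65.8497), down 151.7607 (V=139.8793). Price 98.0716; hedge Δ=-1.0000, bond B=283.1456.
  t=2,j=2: stock 275.3540 → up 335.9319 (V=0.0000), down 225.7903 (V=65.8497). Price 30.3676; hedge Δ=-0.5979, bond B=194.9919.
  t=1,j=0: stock 151.7000 → up 185.0740 (V=98.0716), down 124.3940 (V=158.7516). Price 123.1987; hedge Δ=-1.0000, bond B=274.8987.
  t=1,j=1: stock 225.7000 → up 275.3540 (V=30.3676), down 185.0740 (V=98.0716). Price 60.7058; hedge Δ=-0.7499, bond B=229.9659.
  t=0,j=0: stock 185.0000 → up 225.7000 (V=60.7058), down 151.7000 (V=123.1987). Price 87.7572; hedge Δ=-0.8445, bond B=243.9893.
Verification: the root portfolio costs Δ(0,0)·S0 + B(0,0) = 87.7572, matching V0.

(0,0): Delta=-0.8445 Bond=243.9893
(1,0): Delta=-1.0000 Bond=274.8987
(1,1): Delta=-0.7499 Bond=229.9659
(2,0): Delta=-1.0000 Bond=283.1456
(2,1): Delta=-1.0000 Bond=283.1456
(2,2): Delta=-0.5979 Bond=194.9919
V0=87.7572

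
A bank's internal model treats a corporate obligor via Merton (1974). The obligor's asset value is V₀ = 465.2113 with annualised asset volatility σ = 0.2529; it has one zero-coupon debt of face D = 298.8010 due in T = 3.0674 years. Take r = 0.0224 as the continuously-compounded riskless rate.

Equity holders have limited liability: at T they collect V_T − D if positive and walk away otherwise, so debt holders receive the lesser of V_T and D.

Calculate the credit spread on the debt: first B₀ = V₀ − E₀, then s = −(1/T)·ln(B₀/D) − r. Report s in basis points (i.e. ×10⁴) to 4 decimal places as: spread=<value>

Work the structural quantities from V₀ = 465.2113 against face 298.8010:
d₁ = [ln(V₀/D) + (r + σ²/2)T] / (σ√T)
   = [ln(465.2113/298.8010) + (0.0224 + 0.5·0.2529²)·3.0674] / (0.2529·√3.0674)
   = [0.442714 + 0.166803] / 0.442929 = 1.376105
d₂ = d₁ − σ√T = 1.376105 − 0.442929 = 0.933176
N(d₁) = 0.915605,  N(d₂) = 0.824635,  e^(−rT) = 0.933598
E₀ = V₀·N(d₁) − D·e^(−rT)·N(d₂)
   = 465.2113·0.915605 − 298.8010·0.933598·0.824635 = 195.909768
B₀ = V₀ − E₀ = 465.2113 − 195.909768 = 269.301532
spread = −(1/T)·ln(B₀/D) − r = −(1/3.0674)·ln(269.301532/298.8010) − 0.0224 = 0.01148737
in basis points: 0.01148737 × 10⁴ = 114.8737 bp

spread=114.8737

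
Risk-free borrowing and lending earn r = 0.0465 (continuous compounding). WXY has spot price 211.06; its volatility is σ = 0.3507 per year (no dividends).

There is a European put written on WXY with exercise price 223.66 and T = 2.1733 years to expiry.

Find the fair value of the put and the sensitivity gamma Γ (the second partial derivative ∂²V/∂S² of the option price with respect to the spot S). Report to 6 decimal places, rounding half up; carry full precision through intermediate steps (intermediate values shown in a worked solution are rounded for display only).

σ√T = 0.3507·√2.1733 = 0.517006
d₁ = (ln(S/K) + (r+σ²/2)T) / (σ√T) = (ln(211.06/223.66) + (0.0465+0.3507²/2)·2.1733) / 0.517006 = (-0.057985 + 0.234706) / 0.517006 = 0.341817
d₂ = d₁ − σ√T = 0.341817 − 0.517006 = -0.175189
e^{−rT} = 0.903880
N(−d₁) = 0.366244,  N(−d₂) = 0.569534
Put price V = K·e^{−rT}·N(−d₂) − S·N(−d₁) = 115.138130 − 77.299519 = 37.838611
φ(d₁) = (1/√(2π))·e^{−d₁²/2} = 0.376304
Γ = φ(d₁) / (S·σ·√T) = 0.003449

price = 37.838611
Γ = 0.003449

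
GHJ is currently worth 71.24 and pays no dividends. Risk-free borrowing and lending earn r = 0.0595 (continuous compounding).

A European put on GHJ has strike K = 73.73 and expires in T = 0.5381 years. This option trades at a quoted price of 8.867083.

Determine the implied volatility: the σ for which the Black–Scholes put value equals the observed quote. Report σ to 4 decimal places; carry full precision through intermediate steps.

At σ = 0.4225 the Black–Scholes value reproduces the quote:
σ√T = 0.4225·√0.5381 = 0.309926
d₁ = (ln(S/K) + (r+σ²/2)T) / (σ√T) = (ln(71.24/73.73) + (0.0595+0.4225²/2)·0.5381) / 0.309926 = (-0.034355 + 0.080044) / 0.309926 = 0.147418
d₂ = d₁ − σ√T = 0.147418 − 0.309926 = -0.162508
e^{−rT} = 0.968490
N(−d₁) = 0.441401,  N(−d₂) = 0.564547
V = K·e^{−rT}·N(−d₂) − S·N(−d₁) = 40.312489 − 31.445406 = 8.867083 (matching the quote); vega is positive throughout, so no other σ reproduces this price

sigma = 0.4225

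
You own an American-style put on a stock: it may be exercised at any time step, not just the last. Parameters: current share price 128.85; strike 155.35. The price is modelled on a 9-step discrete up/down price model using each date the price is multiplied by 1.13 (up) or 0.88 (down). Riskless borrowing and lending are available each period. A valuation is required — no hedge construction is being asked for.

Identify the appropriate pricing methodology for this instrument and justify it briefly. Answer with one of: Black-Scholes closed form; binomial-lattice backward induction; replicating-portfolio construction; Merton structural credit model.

framework: binomial-lattice backward induction

Key observation: with exercise allowed before expiry on a discrete up/down model (9 steps from spot 128.85), the strike-155.35 put's value must be rolled back through the tree testing early exercise at each node.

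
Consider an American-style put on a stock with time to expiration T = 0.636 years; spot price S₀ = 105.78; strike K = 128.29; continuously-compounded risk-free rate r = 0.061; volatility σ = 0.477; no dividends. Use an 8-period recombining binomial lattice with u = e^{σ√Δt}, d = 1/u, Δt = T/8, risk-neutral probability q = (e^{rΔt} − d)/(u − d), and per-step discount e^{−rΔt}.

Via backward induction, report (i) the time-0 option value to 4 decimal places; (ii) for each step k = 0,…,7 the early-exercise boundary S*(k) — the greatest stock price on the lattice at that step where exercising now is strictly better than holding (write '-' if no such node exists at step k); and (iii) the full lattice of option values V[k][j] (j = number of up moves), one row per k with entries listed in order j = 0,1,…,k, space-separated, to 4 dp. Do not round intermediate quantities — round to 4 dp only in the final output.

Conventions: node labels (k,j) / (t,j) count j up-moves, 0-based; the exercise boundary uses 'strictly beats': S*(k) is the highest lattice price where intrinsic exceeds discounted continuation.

Δt=0.07950, u=1.14396, d=0.87416, q=0.48445, disc=e^(-rΔt)=0.99516
k=8 terminal: V=max(K-S,0) → 92.2218 81.0897 66.5219 47.4579 22.5100 0.0000 0.0000 0.0000 0.0000
k=7: j=0 S=41.2605 intr=87.0295 cont=86.4089 V=87.0295[EX]; j=1 S=53.9951 intr=74.2949 cont=73.6743 V=74.2949[EX]; j=2 S=70.6601 intr=57.6299 cont=57.0093 V=57.6299[EX]; j=3 S=92.4685 intr=35.8215 cont=35.2009 V=35.8215[EX]; j=4 S=121.0078 intr=7.2822 cont=11.5490 V=11.5490[hold]; j=5 S=158.3555 intr=0.0000 cont=0.0000 V=0.0000[hold]; j=6 S=207.2301 intr=0.0000 cont=0.0000 V=0.0000[hold]; j=7 S=271.1894 intr=0.0000 cont=0.0000 V=0.0000[hold]  S*(7)=92.4685
k=6: j=0 S=47.2003 intr=81.0897 cont=80.4691 V=81.0897[EX]; j=1 S=61.7681 intr=66.5219 cont=65.9013 V=66.5219[EX]; j=2 S=80.8321 intr=47.4579 cont=46.8373 V=47.4579[EX]; j=3 S=105.7800 intr=22.5100 cont=23.9464 V=23.9464[hold]; j=4 S=138.4278 intr=0.0000 cont=5.9253 V=5.9253[hold]; j=5 S=181.1520 intr=0.0000 cont=0.0000 V=0.0000[hold]; j=6 S=237.0625 intr=0.0000 cont=0.0000 V=0.0000[hold]  S*(6)=80.8321
k=5: j=0 S=53.9951 intr=74.2949 cont=73.6743 V=74.2949[EX]; j=1 S=70.6601 intr=57.6299 cont=57.0093 V=57.6299[EX]; j=2 S=92.4685 intr=35.8215 cont=35.8934 V=35.8934[hold]; j=3 S=121.0078 intr=7.2822 cont=15.1426 V=15.1426[hold]; j=4 S=158.3555 intr=0.0000 cont=3.0401 V=3.0401[hold]; j=5 S=207.2301 intr=0.0000 cont=0.0000 V=0.0000[hold]  S*(5)=70.6601
k=4: j=0 S=61.7681 intr=66.5219 cont=65.9013 V=66.5219[EX]; j=1 S=80.8321 intr=47.4579 cont=46.8719 V=47.4579[EX]; j=2 S=105.7800 intr=22.5100 cont=25.7157 V=25.7157[hold]; j=3 S=138.4278 intr=0.0000 cont=9.2347 V=9.2347[hold]; j=4 S=181.1520 intr=0.0000 cont=1.5597 V=1.5597[hold]  S*(4)=80.8321
k=3: j=0 S=70.6601 intr=57.6299 cont=57.0093 V=57.6299[EX]; j=1 S=92.4685 intr=35.8215 cont=36.7464 V=36.7464[hold]; j=2 S=121.0078 intr=7.2822 cont=17.6458 V=17.6458[hold]; j=3 S=158.3555 intr=0.0000 cont=5.4899 V=5.4899[hold]  S*(3)=70.6601
k=2: j=0 S=80.8321 intr=47.4579 cont=47.2831 V=47.4579[EX]; j=1 S=105.7800 intr=22.5100 cont=27.3602 V=27.3602[hold]; j=2 S=138.4278 intr=0.0000 cont=11.7000 V=11.7000[hold]  S*(2)=80.8321
k=1: j=0 S=92.4685 intr=35.8215 cont=37.5392 V=37.5392[hold]; j=1 S=121.0078 intr=7.2822 cont=19.6780 V=19.6780[hold]  S*(1)=-
k=0: j=0 S=105.7800 intr=22.5100 cont=28.7467 V=28.7467[hold]  S*(0)=-

price = 28.7467
boundary = - - 80.8321 70.6601 80.8321 70.6601 80.8321 92.4685
tree:
28.7467
37.5392 19.6780
47.4579 27.3602 11.7000
57.6299 36.7464 17.6458 5.4899
66.5219 47.4579 25.7157 9.2347 1.5597
74.2949 57.6299 35.8934 15.1426 3.0401 0.0000
81.0897 66.5219 47.4579 23.9464 5.9253 0.0000 0.0000
87.0295 74.2949 57.6299 35.8215 11.5490 0.0000 0.0000 0.0000
92.2218 81.0897 66.5219 47.4579 22.5100 0.0000 0.0000 0.0000 0.0000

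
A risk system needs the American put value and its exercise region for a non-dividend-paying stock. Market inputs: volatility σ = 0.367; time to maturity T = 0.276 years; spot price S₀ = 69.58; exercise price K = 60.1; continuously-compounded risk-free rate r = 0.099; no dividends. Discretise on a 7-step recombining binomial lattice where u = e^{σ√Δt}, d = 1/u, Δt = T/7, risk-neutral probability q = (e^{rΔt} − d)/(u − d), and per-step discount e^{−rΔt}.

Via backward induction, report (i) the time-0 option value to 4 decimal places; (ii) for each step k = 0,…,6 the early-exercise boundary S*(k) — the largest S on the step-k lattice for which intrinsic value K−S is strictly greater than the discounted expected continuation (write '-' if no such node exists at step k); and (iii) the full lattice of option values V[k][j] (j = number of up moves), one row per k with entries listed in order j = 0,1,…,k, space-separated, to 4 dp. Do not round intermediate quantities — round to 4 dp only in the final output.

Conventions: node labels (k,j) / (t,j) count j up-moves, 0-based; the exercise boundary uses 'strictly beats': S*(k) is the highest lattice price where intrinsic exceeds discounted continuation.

params: Δt=0.03943 u=1.07559 d=0.92972 q=0.50860 e^(-rΔt)=0.99610
t_7 payoffs: 18.3224 11.7673 4.1837 0.0000 0.0000 0.0000 0.0000 0.0000
t_6: node(6,0) S=44.9358 payoff=15.1642 vs cont=14.9301 → 15.1642 [stop]  node(6,1) S=51.9864 payoff=8.1136 vs cont=7.8795 → 8.1136 [stop]  node(6,2) S=60.1433 payoff=0.0000 vs cont=2.0479 → 2.0479 [wait]  node(6,3) S=69.5800 payoff=0.0000 vs cont=0.0000 → 0.0000 [wait]  node(6,4) S=80.4974 payoff=0.0000 vs cont=0.0000 → 0.0000 [wait]  node(6,5) S=93.1278 payoff=0.0000 vs cont=0.0000 → 0.0000 [wait]  node(6,6) S=107.7399 payoff=0.0000 vs cont=0.0000 → 0.0000 [wait]  ⇒ S*(6)=51.9864
t_5: node(5,0) S=48.3327 payoff=11.7673 vs cont=11.5332 → 11.7673 [stop]  node(5,1) S=55.9163 payoff=4.1837 vs cont=5.0090 → 5.0090 [wait]  node(5,2) S=64.6898 payoff=0.0000 vs cont=1.0024 → 1.0024 [wait]  node(5,3) S=74.8399 payoff=0.0000 vs cont=0.0000 → 0.0000 [wait]  node(5,4) S=86.5826 payoff=0.0000 vs cont=0.0000 → 0.0000 [wait]  node(5,5) S=100.1678 payoff=0.0000 vs cont=0.0000 → 0.0000 [wait]  ⇒ S*(5)=48.3327
t_4: node(4,0) S=51.9864 payoff=8.1136 vs cont=8.2976 → 8.2976 [wait]  node(4,1) S=60.1433 payoff=0.0000 vs cont=2.9597 → 2.9597 [wait]  node(4,2) S=69.5800 payoff=0.0000 vs cont=0.4907 → 0.4907 [wait]  node(4,3) S=80.4974 payoff=0.0000 vs cont=0.0000 → 0.0000 [wait]  node(4,4) S=93.1278 payoff=0.0000 vs cont=0.0000 → 0.0000 [wait]  ⇒ S*(4)=-
t_3: node(3,0) S=55.9163 payoff=4.1837 vs cont=5.5610 → 5.5610 [wait]  node(3,1) S=64.6898 payoff=0.0000 vs cont=1.6973 → 1.6973 [wait]  node(3,2) S=74.8399 payoff=0.0000 vs cont=0.2402 → 0.2402 [wait]  node(3,3) S=86.5826 payoff=0.0000 vs cont=0.0000 → 0.0000 [wait]  ⇒ S*(3)=-
t_2: node(2,0) S=60.1433 payoff=0.0000 vs cont=3.5819 → 3.5819 [wait]  node(2,1) S=69.5800 payoff=0.0000 vs cont=0.9525 → 0.9525 [wait]  node(2,2) S=80.4974 payoff=0.0000 vs cont=0.1176 → 0.1176 [wait]  ⇒ S*(2)=-
t_1: node(1,0) S=64.6898 payoff=0.0000 vs cont=2.2358 → 2.2358 [wait]  node(1,1) S=74.8399 payoff=0.0000 vs cont=0.5258 → 0.5258 [wait]  ⇒ S*(1)=-
t_0: node(0,0) S=69.5800 payoff=0.0000 vs cont=1.3608 → 1.3608 [wait]  ⇒ S*(0)=-

price = 1.3608
boundary = - - - - - 48.3327 51.9864
tree:
1.3608
2.2358 0.5258
3.5819 0.9525 0.1176
5.5610 1.6973 0.2402 0.0000
8.2976 2.9597 0.4907 0.0000 0.0000
11.7673 5.0090 1.0024 0.0000 0.0000 0.0000
15.1642 8.1136 2.0479 0.0000 0.0000 0.0000 0.0000
18.3224 11.7673 4.1837 0.0000 0.0000 0.0000 0.0000 0.0000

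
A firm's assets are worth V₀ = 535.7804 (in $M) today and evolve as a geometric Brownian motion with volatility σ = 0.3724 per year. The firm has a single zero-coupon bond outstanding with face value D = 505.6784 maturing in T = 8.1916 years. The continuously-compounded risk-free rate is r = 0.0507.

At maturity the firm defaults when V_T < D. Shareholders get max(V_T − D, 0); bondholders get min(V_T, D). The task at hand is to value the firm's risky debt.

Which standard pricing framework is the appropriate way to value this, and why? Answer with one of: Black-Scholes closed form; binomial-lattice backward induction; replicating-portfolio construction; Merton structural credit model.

Key observation: the asked-for credit quantity lives on the firm's capital structure — asset value, asset volatility, debt face 505.6784 — which is the structural model's domain.

framework: Merton structural credit model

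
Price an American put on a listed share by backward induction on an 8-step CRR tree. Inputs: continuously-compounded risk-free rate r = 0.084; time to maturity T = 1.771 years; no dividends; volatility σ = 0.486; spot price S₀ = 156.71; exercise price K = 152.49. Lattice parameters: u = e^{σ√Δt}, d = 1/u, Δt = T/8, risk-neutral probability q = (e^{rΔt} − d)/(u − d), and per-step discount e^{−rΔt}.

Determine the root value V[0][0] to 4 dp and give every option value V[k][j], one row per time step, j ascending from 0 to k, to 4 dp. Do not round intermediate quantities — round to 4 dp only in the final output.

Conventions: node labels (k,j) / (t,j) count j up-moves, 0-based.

price = 27.3464
tree:
27.3464
39.2909 15.6613
54.7203 24.3505 6.9967
73.5727 36.7257 12.0895 1.8336
89.7038 53.2971 20.4671 3.6187 0.0000
102.5376 73.5727 33.6990 7.1413 0.0000 0.0000
112.7482 89.7038 53.2971 14.0931 0.0000 0.0000 0.0000
120.8716 102.5376 73.5727 27.8124 0.0000 0.0000 0.0000 0.0000
127.3346 112.7482 89.7038 53.2971 0.0000 0.0000 0.0000 0.0000 0.0000

Δt=0.22137  u=1.25692  d=0.79559  q=0.48377  discount=0.98158
step 8 (expiry): payoffs max(K−S,0) = 127.3346 112.7482 89.7038 53.2971 0.0000 0.0000 0.0000 0.0000 0.0000
k=7: (k=7,j=0): S=31.6184, K−S=120.8716, hold=118.0622 ⇒ V=120.8716 exercise | (k=7,j=1): S=49.9524, K−S=102.5376, hold=99.7282 ⇒ V=102.5376 exercise | (k=7,j=2): S=78.9173, K−S=73.5727, hold=70.7633 ⇒ V=73.5727 exercise | (k=7,j=3): S=124.6776, K−S=27.8124, hold=27.0068 ⇒ V=27.8124 exercise | (k=7,j=4): S=196.9722, K−S=0.0000, hold=0.0000 ⇒ V=0.0000 continue | (k=7,j=5): S=311.1868, K−S=0.0000, hold=0.0000 ⇒ V=0.0000 continue | (k=7,j=6): S=491.6289, K−S=0.0000, hold=0.0000 ⇒ V=0.0000 continue | (k=7,j=7): S=776.7007, K−S=0.0000, hold=0.0000 ⇒ V=0.0000 continue
k=6: (k=6,j=0): S=39.7418, K−S=112.7482, hold=109.9387 ⇒ V=112.7482 exercise | (k=6,j=1): S=62.7862, K−S=89.7038, hold=86.8944 ⇒ V=89.7038 exercise | (k=6,j=2): S=99.1929, K−S=53.2971, hold=50.4877 ⇒ V=53.2971 exercise | (k=6,j=3): S=156.7100, K−S=0.0000, hold=14.0931 ⇒ V=14.0931 continue | (k=6,j=4): S=247.5785, K−S=0.0000, hold=0.0000 ⇒ V=0.0000 continue | (k=6,j=5): S=391.1373, K−S=0.0000, hold=0.0000 ⇒ V=0.0000 continue | (k=6,j=6): S=617.9390, K−S=0.0000, hold=0.0000 ⇒ V=0.0000 continue
k=5: (k=5,j=0): S=49.9524, K−S=102.5376, hold=99.7282 ⇒ V=102.5376 exercise | (k=5,j=1): S=78.9173, K−S=73.5727, hold=70.7633 ⇒ V=73.5727 exercise | (k=5,j=2): S=124.6776, K−S=27.8124, hold=33.6990 ⇒ V=33.6990 continue | (k=5,j=3): S=196.9722, K−S=0.0000, hold=7.1413 ⇒ V=7.1413 continue | (k=5,j=4): S=311.1868, K−S=0.0000, hold=0.0000 ⇒ V=0.0000 continue | (k=5,j=5): S=491.6289, K−S=0.0000, hold=0.0000 ⇒ V=0.0000 continue
k=4: (k=4,j=0): S=62.7862, K−S=89.7038, hold=86.8944 ⇒ V=89.7038 exercise | (k=4,j=1): S=99.1929, K−S=53.2971, hold=53.2830 ⇒ V=53.2971 exercise | (k=4,j=2): S=156.7100, K−S=0.0000, hold=20.4671 ⇒ V=20.4671 continue | (k=4,j=3): S=247.5785, K−S=0.0000, hold=3.6187 ⇒ V=3.6187 continue | (k=4,j=4): S=391.1373, K−S=0.0000, hold=0.0000 ⇒ V=0.0000 continue
k=3: (k=3,j=0): S=78.9173, K−S=73.5727, hold=70.7633 ⇒ V=73.5727 exercise | (k=3,j=1): S=124.6776, K−S=27.8124, hold=36.7257 ⇒ V=36.7257 continue | (k=3,j=2): S=196.9722, K−S=0.0000, hold=12.0895 ⇒ V=12.0895 continue | (k=3,j=3): S=311.1868, K−S=0.0000, hold=1.8336 ⇒ V=1.8336 continue
k=2: (k=2,j=0): S=99.1929, K−S=53.2971, hold=54.7203 ⇒ V=54.7203 continue | (k=2,j=1): S=156.7100, K−S=0.0000, hold=24.3505 ⇒ V=24.3505 continue | (k=2,j=2): S=247.5785, K−S=0.0000, hold=6.9967 ⇒ V=6.9967 continue
k=1: (k=1,j=0): S=124.6776, K−S=27.8124, hold=39.2909 ⇒ V=39.2909 continue | (k=1,j=1): S=196.9722, K−S=0.0000, hold=15.6613 ⇒ V=15.6613 continue
k=0: (k=0,j=0): S=156.7100, K−S=0.0000, hold=27.3464 ⇒ V=27.3464 continue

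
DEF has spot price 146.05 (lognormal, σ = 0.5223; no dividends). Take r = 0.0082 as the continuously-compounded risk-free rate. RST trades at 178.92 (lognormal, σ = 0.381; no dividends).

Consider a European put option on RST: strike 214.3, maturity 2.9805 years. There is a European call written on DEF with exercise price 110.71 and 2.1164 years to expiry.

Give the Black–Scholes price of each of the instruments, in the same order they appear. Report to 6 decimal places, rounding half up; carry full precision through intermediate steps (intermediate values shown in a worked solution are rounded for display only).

price(RST put K=214.3) = 66.460090
price(DEF call K=110.71) = 58.980305

[RST put K=214.3]
σ√T = 0.381·√2.9805 = 0.657763
d₁ = (ln(S/K) + (r+σ²/2)T) / (σ√T) = (ln(178.92/214.3) + (0.0082+0.381²/2)·2.9805) / 0.657763 = (-0.180438 + 0.240766) / 0.657763 = 0.091717
d₂ = d₁ − σ√T = 0.091717 − 0.657763 = -0.566046
e^{−rT} = 0.975856
N(−d₁) = 0.463461,  N(−d₂) = 0.714319
price = K·e^{−rT}·N(−d₂) − S·N(−d₁) = 149.382602 − 82.922512 = 66.460090
[DEF call K=110.71]
σ√T = 0.5223·√2.1164 = 0.759834
d₁ = (ln(S/K) + (r+σ²/2)T) / (σ√T) = (ln(146.05/110.71) + (0.0082+0.5223²/2)·2.1164) / 0.759834 = (0.277035 + 0.306029) / 0.759834 = 0.767356
d₂ = d₁ − σ√T = 0.767356 − 0.759834 = 0.007522
e^{−rT} = 0.982795
N(d₁) = 0.778565,  N(d₂) = 0.503001
price = S·N(d₁) − K·e^{−rT}·N(d₂) = 113.709428 − 54.729122 = 58.980305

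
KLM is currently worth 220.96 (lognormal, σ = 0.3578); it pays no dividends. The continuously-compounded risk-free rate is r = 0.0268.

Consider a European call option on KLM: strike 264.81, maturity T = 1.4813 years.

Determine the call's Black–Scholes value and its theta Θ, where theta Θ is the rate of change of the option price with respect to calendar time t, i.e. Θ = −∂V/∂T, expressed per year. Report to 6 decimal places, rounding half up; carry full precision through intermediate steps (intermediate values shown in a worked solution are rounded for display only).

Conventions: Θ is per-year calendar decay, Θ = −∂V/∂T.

price = 26.306529
Θ = -14.887534

σ√T = 0.3578·√1.4813 = 0.435474
d₁ = (ln(S/K) + (r+σ²/2)T) / (σ√T) = (ln(220.96/264.81) + (0.0268+0.3578²/2)·1.4813) / 0.435474 = (-0.181031 + 0.134517) / 0.435474 = -0.106811
d₂ = d₁ − σ√T = -0.106811 − 0.435474 = -0.542285
e^{−rT} = 0.961079
N(d₁) = 0.457469,  N(d₂) = 0.293811
Call price V = S·N(d₁) − K·e^{−rT}·N(d₂) = 101.082442 − 74.775912 = 26.306529
φ(d₁) = (1/√(2π))·e^{−d₁²/2} = 0.396673
Θ = −S·φ(d₁)·σ/(2√T) − r·K·e^{−rT}·N(d₂) = −12.883540 − 2.003994 = -14.887534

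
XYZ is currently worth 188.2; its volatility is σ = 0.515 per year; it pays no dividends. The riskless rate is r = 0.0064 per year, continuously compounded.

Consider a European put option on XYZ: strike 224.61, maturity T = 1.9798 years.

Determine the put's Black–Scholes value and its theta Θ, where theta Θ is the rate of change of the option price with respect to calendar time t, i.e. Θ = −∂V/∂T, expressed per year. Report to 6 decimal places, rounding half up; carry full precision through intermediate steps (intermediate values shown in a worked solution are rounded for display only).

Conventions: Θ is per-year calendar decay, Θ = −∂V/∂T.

price = 76.194265
Θ = -12.589450

σ√T = 0.515·√1.9798 = 0.724633
d₁ = (ln(S/K) + (r+σ²/2)T) / (σ√T) = (ln(188.2/224.61) + (0.0064+0.515²/2)·1.9798) / 0.724633 = (-0.176860 + 0.275217) / 0.724633 = 0.135733
d₂ = d₁ − σ√T = 0.135733 − 0.724633 = -0.588900
e^{−rT} = 0.987409
N(−d₁) = 0.446016,  N(−d₂) = 0.722036
Put price V = K·e^{−rT}·N(−d₂) − S·N(−d₁) = 160.134505 − 83.940240 = 76.194265
φ(d₁) = (1/√(2π))·e^{−d₁²/2} = 0.395284
Θ = −S·φ(d₁)·σ/(2√T) + r·K·e^{−rT}·N(−d₂) = −13.614311 + 1.024861 = -12.589450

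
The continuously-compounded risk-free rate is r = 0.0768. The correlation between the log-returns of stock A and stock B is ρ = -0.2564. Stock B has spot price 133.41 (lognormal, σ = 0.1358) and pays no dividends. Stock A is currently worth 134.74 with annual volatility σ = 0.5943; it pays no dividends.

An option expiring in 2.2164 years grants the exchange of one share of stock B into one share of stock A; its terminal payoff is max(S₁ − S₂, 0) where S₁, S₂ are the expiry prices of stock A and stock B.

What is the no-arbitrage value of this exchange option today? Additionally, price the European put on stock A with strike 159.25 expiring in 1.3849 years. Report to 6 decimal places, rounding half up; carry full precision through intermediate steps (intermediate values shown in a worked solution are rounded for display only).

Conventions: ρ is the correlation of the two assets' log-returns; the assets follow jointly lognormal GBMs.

exchange price = 49.956837
price(stock A put K=159.25) = 42.354454

σ_eff = √(σ₁² + σ₂² − 2ρσ₁σ₂) = √(0.5943² + 0.1358² − 2·-0.2564·0.5943·0.1358) = 0.642666
d₁ = (ln(S₁/S₂) + (q₂ − q₁ + σ_eff²/2)T) / (σ_eff√T) = (ln(134.74/133.41) + (0.0 − 0.0 + 0.206510)·2.2164) / 0.956775 = 0.488755
d₂ = d₁ − σ_eff√T = 0.488755 − 0.956775 = -0.468019
N(d₁) = 0.687493,  N(d₂) = 0.319885
V = S₁·e^{−q₁T}·N(d₁) − S₂·e^{−q₂T}·N(d₂) = 92.632748 − 42.675911 = 49.956837
[vanilla: stock A put K=159.25]
σ√T = 0.5943·√1.3849 = 0.699383
d₁ = (ln(S/K) + (r+σ²/2)T) / (σ√T) = (ln(134.74/159.25) + (0.0768+0.5943²/2)·1.3849) / 0.699383 = (-0.167128 + 0.350928) / 0.699383 = 0.262803
d₂ = d₁ − σ√T = 0.262803 − 0.699383 = -0.436579
e^{−rT} = 0.899101
N(−d₁) = 0.396351,  N(−d₂) = 0.668792
price = K·e^{−rT}·N(−d₂) − S·N(−d₁) = 95.758797 − 53.404342 = 42.354454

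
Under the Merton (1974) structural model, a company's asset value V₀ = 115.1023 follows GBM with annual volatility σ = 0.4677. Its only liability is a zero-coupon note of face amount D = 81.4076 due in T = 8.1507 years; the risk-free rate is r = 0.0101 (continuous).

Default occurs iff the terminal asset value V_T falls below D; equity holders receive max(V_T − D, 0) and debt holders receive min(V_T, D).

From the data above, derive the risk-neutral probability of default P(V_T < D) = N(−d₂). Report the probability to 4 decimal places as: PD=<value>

Equity is a call on the firm's assets struck at D = 81.4076:
d₁ = [ln(V₀/D) + (r + σ²/2)T] / (σ√T)
   = [ln(115.1023/81.4076) + (0.0101 + 0.5·0.4677²)·8.1507] / (0.4677·√8.1507)
   = [0.346353 + 0.973778] / 1.335257 = 0.988671
d₂ = d₁ − σ√T = 0.988671 − 1.335257 = -0.346586
risk-neutral PD = N(−d₂) = N(0.346586) = 0.635549

PD=0.6355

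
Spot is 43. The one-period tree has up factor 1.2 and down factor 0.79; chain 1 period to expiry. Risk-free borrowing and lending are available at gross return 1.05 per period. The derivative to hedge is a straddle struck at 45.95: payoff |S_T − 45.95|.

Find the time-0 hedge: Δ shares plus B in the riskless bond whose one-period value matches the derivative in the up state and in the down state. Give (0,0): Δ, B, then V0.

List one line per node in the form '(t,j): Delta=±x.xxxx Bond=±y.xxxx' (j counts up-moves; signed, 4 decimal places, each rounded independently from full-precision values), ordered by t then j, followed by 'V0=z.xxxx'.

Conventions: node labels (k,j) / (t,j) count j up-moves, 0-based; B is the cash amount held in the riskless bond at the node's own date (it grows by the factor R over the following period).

(0,0): Delta=-0.3590 Bond=23.0256
V0=7.5865

Since d<R<u, set p* = (R−d)/(u−d) = 0.6341; price each node as the discounted p*-expectation of its children.
Terminal payoffs: V(1,0)=11.9800, V(1,1)=5.6500
(0,0): S=43.0000. Δ = (V_up−V_dn)/(S_up−S_dn) = (5.6500−11.9800)/(51.6000−33.9700) = -0.3590. V = [p*·5.6500 + (1−p*)·11.9800]/1.05 = 7.5865. B = V − Δ·S = 23.0256.
Sanity check at the root: Δ(0,0)·S0 + B(0,0) reproduces V0 = 7.5865.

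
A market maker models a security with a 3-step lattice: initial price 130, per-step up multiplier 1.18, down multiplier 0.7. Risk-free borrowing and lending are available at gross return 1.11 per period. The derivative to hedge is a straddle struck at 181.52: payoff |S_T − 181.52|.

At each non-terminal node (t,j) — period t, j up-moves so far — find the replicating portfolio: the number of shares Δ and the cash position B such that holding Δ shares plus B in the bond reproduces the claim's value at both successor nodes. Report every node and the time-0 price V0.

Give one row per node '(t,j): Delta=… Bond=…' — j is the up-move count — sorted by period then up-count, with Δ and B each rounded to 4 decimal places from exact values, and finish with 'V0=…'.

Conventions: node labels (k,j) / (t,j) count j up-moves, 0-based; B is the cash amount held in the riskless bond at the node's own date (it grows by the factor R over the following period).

Since d<R<u, set p* = (R−d)/(u−d) = 0.8542; price each node as the discounted p*-expectation of its children.
Terminal payoffs: V(3,0)=136.9300, V(3,1)=106.3540, V(3,2)=54.8116, V(3,3)=32.0742
Node (2,0) S=63.7000: V=(p*·106.3540+(1−p*)·136.9300)/1.11=99.8315; Δ=(106.3540−136.9300)/(75.1660−44.5900)=-1.0000; B=V−Δ·S=163.5315
Node (2,1) S=107.3800: V=(p*·54.8116+(1−p*)·106.3540)/1.11=56.1515; Δ=(54.8116−106.3540)/(126.7084−75.1660)=-1.0000; B=V−Δ·S=163.5315
Node (2,2) S=181.0120: V=(p*·32.0742+(1−p*)·54.8116)/1.11=31.8829; Δ=(32.0742−54.8116)/(213.5942−126.7084)=-0.2617; B=V−Δ·S=79.2526
Node (1,0) S=91.0000: V=(p*·56.1515+(1−p*)·99.8315)/1.11=56.3257; Δ=(56.1515−99.8315)/(107.3800−63.7000)=-1.0000; B=V−Δ·S=147.3257
Node (1,1) S=153.4000: V=(p*·31.8829+(1−p*)·56.1515)/1.11=31.9118; Δ=(31.8829−56.1515)/(181.0120−107.3800)=-0.3296; B=V−Δ·S=82.4714
Node (0,0) S=130.0000: V=(p*·31.9118+(1−p*)·56.3257)/1.11=31.9569; Δ=(31.9118−56.3257)/(153.4000−91.0000)=-0.3912; B=V−Δ·S=82.8192
As a check, the time-0 holding Δ(0,0)·S0 + B(0,0) comes to 31.9569 — exactly V0.

(0,0): Delta=-0.3912 Bond=82.8192
(1,0): Delta=-1.0000 Bond=147.3257
(1,1): Delta=-0.3296 Bond=82.4714
(2,0): Delta=-1.0000 Bond=163.5315
(2,1): Delta=-1.0000 Bond=163.5315
(2,2): Delta=-0.2617 Bond=79.2526
V0=31.9569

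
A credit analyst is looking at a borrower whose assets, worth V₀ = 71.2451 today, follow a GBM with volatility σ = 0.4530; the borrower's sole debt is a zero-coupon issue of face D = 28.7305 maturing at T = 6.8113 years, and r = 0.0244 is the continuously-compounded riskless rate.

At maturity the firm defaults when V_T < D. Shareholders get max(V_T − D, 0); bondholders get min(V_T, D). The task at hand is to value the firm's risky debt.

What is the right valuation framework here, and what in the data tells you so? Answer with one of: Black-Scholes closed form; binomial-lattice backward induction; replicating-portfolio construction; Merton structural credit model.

Key observation: the asked-for credit quantity lives on the firm's capital structure — asset value, asset volatility, debt face 28.7305 — which is the structural model's domain.

framework: Merton structural credit model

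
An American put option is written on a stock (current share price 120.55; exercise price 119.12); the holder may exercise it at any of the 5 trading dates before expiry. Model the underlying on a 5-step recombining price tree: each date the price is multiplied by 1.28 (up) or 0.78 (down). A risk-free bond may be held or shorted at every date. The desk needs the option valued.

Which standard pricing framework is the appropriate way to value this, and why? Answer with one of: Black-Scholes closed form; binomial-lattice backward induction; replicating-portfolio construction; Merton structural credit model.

Key observation: an American put (K = 119.12, S₀ = 120.55) on a 5-date tree has no closed form — the optimal stopping decision is embedded and must be resolved recursively from expiry.

framework: binomial-lattice backward induction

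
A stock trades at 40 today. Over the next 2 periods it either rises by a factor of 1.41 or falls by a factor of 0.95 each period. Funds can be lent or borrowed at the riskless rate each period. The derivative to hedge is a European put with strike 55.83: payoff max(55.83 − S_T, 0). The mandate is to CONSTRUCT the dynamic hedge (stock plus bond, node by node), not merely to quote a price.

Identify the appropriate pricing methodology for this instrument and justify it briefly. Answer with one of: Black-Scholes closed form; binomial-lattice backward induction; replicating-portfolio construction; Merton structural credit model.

framework: replicating-portfolio construction

Key observation: since the answer must list Δ and B at each node of the 1.41/0.95 lattice on 40, the replicating-portfolio method — solving the two-state system at every node — is the one that applies.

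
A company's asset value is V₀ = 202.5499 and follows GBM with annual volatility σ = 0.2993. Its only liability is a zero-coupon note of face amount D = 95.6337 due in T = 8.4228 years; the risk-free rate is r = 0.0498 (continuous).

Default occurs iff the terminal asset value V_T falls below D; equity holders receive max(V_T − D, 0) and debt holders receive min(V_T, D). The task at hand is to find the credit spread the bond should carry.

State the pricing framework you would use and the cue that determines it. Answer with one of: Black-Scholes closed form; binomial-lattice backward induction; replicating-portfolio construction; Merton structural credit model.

framework: Merton structural credit model

Key observation: the asked-for credit quantity lives on the firm's capital structure — asset value, asset volatility, debt face 95.6337 — which is the structural model's domain.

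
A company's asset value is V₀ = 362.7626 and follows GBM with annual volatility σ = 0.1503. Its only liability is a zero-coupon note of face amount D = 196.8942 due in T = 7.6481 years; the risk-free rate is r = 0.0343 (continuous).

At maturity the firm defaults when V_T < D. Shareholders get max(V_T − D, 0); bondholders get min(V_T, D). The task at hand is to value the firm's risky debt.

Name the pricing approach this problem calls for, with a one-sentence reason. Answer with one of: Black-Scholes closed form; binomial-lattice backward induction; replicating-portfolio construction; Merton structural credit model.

framework: Merton structural credit model

Key observation: the asked-for credit quantity lives on the firm's capital structure — asset value, asset volatility, debt face 196.8942 — which is the structural model's domain.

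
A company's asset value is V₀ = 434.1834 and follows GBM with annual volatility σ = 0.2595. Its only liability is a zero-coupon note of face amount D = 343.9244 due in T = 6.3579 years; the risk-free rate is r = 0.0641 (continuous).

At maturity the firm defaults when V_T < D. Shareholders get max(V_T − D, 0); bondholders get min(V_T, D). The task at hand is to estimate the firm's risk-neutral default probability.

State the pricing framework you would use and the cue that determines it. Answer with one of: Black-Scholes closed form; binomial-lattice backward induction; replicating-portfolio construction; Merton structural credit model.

framework: Merton structural credit model

Key observation: the asked-for credit quantity lives on the firm's capital structure — asset value, asset volatility, debt face 343.9244 — which is the structural model's domain.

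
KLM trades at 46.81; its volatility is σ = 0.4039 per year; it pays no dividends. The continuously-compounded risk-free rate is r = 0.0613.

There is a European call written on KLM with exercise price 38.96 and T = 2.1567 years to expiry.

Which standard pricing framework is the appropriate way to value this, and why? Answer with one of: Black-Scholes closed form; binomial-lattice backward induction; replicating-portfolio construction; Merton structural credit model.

framework: Black-Scholes closed form

Key observation: the strike-38.96 call on KLM is European-exercise on a continuously-modelled lognormal underlying, so its value is a single closed-form evaluation.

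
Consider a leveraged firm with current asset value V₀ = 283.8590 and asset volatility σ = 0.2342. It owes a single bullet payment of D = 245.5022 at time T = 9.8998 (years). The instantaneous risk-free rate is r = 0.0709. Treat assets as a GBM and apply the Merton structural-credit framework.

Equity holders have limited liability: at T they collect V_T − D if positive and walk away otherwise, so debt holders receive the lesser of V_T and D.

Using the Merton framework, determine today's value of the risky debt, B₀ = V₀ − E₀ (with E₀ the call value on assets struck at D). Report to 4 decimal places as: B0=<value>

Apply the equity-as-call identities (strike 245.5022, horizon 9.8998 years):
d₁ = [ln(V₀/D) + (r + σ²/2)T] / (σ√T)
   = [ln(283.8590/245.5022) + (0.0709 + 0.5·0.2342²)·9.8998] / (0.2342·√9.8998)
   = [0.145172 + 0.973396] / 0.736886 = 1.517967
d₂ = d₁ − σ√T = 1.517967 − 0.736886 = 0.781081
N(d₁) = 0.935489,  N(d₂) = 0.782623,  e^(−rT) = 0.495645
E₀ = V₀·N(d₁) − D·e^(−rT)·N(d₂)
   = 283.8590·0.935489 − 245.5022·0.495645·0.782623 = 170.315873
B₀ = V₀ − E₀ = 283.8590 − 170.315873 = 113.543127

B0=113.5431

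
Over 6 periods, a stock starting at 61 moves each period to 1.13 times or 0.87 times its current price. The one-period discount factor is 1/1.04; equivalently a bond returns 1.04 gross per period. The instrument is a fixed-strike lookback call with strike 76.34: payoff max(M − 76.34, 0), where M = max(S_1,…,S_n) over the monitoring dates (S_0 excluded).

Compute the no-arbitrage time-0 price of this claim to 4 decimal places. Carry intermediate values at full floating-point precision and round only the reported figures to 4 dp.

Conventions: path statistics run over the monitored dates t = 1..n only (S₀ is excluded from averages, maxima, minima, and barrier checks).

Risk-neutral up-probability p* = (R−d)/(u−d) = (1.04−0.87)/(1.13−0.87) = 0.6538; the claim prices as the p*-weighted sum of path payoffs discounted by R^6.
Enumerate all 2^6 = 64 price paths (U = up ×1.13, D = down ×0.87); each path with k up-moves has probability p*^k·(1−p*)^(6−k).
DDDDDD: M=53.0700, payoff=0.0000, prob=0.001720
UDDDDD: M=68.9300, payoff=0.0000, prob=0.003250
DUDDDD: M=59.9691, payoff=0.0000, prob=0.003250
UUDDDD: M=77.8909, payoff=1.5509, prob=0.006138
DDUDDD: M=53.0700, payoff=0.0000, prob=0.003250
UDUDDD: M=68.9300, payoff=0.0000, prob=0.006138
DUUDDD: M=67.7651, payoff=0.0000, prob=0.006138
UUUDDD: M=88.0167, payoff=11.6767, prob=0.011594
DDDUDD: M=53.0700, payoff=0.0000, prob=0.003250
UDDUDD: M=68.9300, payoff=0.0000, prob=0.006138
DUDUDD: M=59.9691, payoff=0.0000, prob=0.006138
UUDUDD: M=77.8909, payoff=1.5509, prob=0.011594
DDUUDD: M=58.9556, payoff=0.0000, prob=0.006138
UDUUDD: M=76.5745, payoff=0.2345, prob=0.011594
DUUUDD: M=76.5745, payoff=0.2345, prob=0.011594
UUUUDD: M=99.4589, payoff=23.1189, prob=0.021900
DDDDUD: M=53.0700, payoff=0.0000, prob=0.003250
UDDDUD: M=68.9300, payoff=0.0000, prob=0.006138
DUDDUD: M=59.9691, payoff=0.0000, prob=0.006138
UUDDUD: M=77.8909, payoff=1.5509, prob=0.011594
DDUDUD: M=53.0700, payoff=0.0000, prob=0.006138
UDUDUD: M=68.9300, payoff=0.0000, prob=0.011594
DUUDUD: M=67.7651, payoff=0.0000, prob=0.011594
UUUDUD: M=88.0167, payoff=11.6767, prob=0.021900
DDDUUD: M=53.0700, payoff=0.0000, prob=0.006138
UDDUUD: M=68.9300, payoff=0.0000, prob=0.011594
DUDUUD: M=66.6199, payoff=0.0000, prob=0.011594
UUDUUD: M=86.5292, payoff=10.1892, prob=0.021900
DDUUUD: M=66.6199, payoff=0.0000, prob=0.011594
UDUUUD: M=86.5292, payoff=10.1892, prob=0.021900
DUUUUD: M=86.5292, payoff=10.1892, prob=0.021900
UUUUUD: M=112.3885, payoff=36.0485, prob=0.041366
DDDDDU: M=53.0700, payoff=0.0000, prob=0.003250
UDDDDU: M=68.9300, payoff=0.0000, prob=0.006138
DUDDDU: M=59.9691, payoff=0.0000, prob=0.006138
UUDDDU: M=77.8909, payoff=1.5509, prob=0.011594
DDUDDU: M=53.0700, payoff=0.0000, prob=0.006138
UDUDDU: M=68.9300, payoff=0.0000, prob=0.011594
DUUDDU: M=67.7651, payoff=0.0000, prob=0.011594
UUUDDU: M=88.0167, payoff=11.6767, prob=0.021900
DDDUDU: M=53.0700, payoff=0.0000, prob=0.006138
UDDUDU: M=68.9300, payoff=0.0000, prob=0.011594
DUDUDU: M=59.9691, payoff=0.0000, prob=0.011594
UUDUDU: M=77.8909, payoff=1.5509, prob=0.021900
DDUUDU: M=58.9556, payoff=0.0000, prob=0.011594
UDUUDU: M=76.5745, payoff=0.2345, prob=0.021900
DUUUDU: M=76.5745, payoff=0.2345, prob=0.021900
UUUUDU: M=99.4589, payoff=23.1189, prob=0.041366
DDDDUU: M=53.0700, payoff=0.0000, prob=0.006138
UDDDUU: M=68.9300, payoff=0.0000, prob=0.011594
DUDDUU: M=59.9691, payoff=0.0000, prob=0.011594
UUDDUU: M=77.8909, payoff=1.5509, prob=0.021900
DDUDUU: M=57.9593, payoff=0.0000, prob=0.011594
UDUDUU: M=75.2804, payoff=0.0000, prob=0.021900
DUUDUU: M=75.2804, payoff=0.0000, prob=0.021900
UUUDUU: M=97.7780, payoff=21.4380, prob=0.041366
DDDUUU: M=57.9593, payoff=0.0000, prob=0.011594
UDDUUU: M=75.2804, payoff=0.0000, prob=0.021900
DUDUUU: M=75.2804, payoff=0.0000, prob=0.021900
UUDUUU: M=97.7780, payoff=21.4380, prob=0.041366
DDUUUU: M=75.2804, payoff=0.0000, prob=0.021900
UDUUUU: M=97.7780, payoff=21.4380, prob=0.041366
DUUUUU: M=97.7780, payoff=21.4380, prob=0.041366
UUUUUU: M=126.9991, payoff=50.6591, prob=0.078136
Price = Σ prob·payoff / R^6 = 11.922755 / 1.265319 = 9.4227

price = 9.4227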